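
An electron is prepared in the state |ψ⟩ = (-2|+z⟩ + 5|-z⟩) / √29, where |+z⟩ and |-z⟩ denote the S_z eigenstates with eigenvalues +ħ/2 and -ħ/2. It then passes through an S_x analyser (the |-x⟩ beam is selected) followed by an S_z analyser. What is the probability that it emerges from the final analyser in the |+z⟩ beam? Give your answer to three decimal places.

First analyser (S_x): P(|-x⟩) = |⟨-x|ψ⟩|² = 49/58.
After stage 1 the state is |-x⟩; P(|+z⟩) = |⟨+z|-x⟩|² = 1/2.
Joint probability = 49/58 × 1/2 = 0.422.

0.422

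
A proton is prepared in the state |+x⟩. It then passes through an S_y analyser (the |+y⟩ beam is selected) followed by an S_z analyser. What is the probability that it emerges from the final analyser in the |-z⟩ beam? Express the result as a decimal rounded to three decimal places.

0.250

First analyser (S_y): from |+x⟩, P(|+y⟩) = 1/2.
After stage 1 the state is |+y⟩; P(|-z⟩) = |⟨-z|+y⟩|² = 1/2.
Joint probability = 1/2 × 1/2 = 0.250.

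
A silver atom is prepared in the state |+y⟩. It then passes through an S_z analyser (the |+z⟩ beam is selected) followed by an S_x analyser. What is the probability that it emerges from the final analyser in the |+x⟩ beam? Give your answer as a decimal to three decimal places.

0.250

First analyser (S_z): from |+y⟩, P(|+z⟩) = 1/2.
After stage 1 the state is |+z⟩; P(|+x⟩) = |⟨+x|+z⟩|² = 1/2.
Joint probability = 1/2 × 1/2 = 0.250.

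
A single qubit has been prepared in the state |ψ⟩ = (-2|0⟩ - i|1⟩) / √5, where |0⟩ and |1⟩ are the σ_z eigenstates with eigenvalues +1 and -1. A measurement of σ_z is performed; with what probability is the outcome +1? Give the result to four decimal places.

0.8000

The +1 outcome corresponds to |0⟩. Its amplitude in |ψ⟩ is -2/√5.
P = |-2|² / 5 = 4/5.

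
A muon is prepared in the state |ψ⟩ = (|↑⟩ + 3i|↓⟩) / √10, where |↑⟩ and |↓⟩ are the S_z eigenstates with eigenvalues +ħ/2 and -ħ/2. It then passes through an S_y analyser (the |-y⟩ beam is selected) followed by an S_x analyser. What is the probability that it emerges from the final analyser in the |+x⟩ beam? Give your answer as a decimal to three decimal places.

0.100

First analyser (S_y): P(|-y⟩) = |⟨-y|ψ⟩|² = 4/20.
After stage 1 the state is |-y⟩; P(|+x⟩) = |⟨+x|-y⟩|² = 1/2.
Joint probability = 4/20 × 1/2 = 0.100.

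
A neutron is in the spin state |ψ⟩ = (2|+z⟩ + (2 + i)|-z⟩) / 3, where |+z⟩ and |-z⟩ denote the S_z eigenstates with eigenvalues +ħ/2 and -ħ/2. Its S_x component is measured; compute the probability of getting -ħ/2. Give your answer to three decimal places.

0.056

|-x⟩ = (|+z⟩ - |-z⟩)/√2, so ⟨-x|ψ⟩ = (-i) / (√2·3).
P = |-i|² / 18 = 1/18.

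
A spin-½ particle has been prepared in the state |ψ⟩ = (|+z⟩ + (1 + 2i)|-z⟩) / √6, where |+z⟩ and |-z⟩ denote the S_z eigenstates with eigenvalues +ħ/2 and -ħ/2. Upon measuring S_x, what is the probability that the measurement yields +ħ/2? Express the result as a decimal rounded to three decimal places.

0.667

|+x⟩ = (|+z⟩ + |-z⟩)/√2, so ⟨+x|ψ⟩ = (2 + 2i) / (√2·√6).
P = |2 + 2i|² / 12 = 8/12.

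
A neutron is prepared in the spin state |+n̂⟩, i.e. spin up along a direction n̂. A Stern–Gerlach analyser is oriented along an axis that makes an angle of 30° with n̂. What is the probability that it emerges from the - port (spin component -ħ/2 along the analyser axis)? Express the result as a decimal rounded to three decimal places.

For spin-½, the probability of finding spin-up along an axis at angle θ to the initial spin direction is cos²(θ/2); spin-down is sin²(θ/2).
θ = 30°, so P = sin²(15°) ≈ 0.067.

0.067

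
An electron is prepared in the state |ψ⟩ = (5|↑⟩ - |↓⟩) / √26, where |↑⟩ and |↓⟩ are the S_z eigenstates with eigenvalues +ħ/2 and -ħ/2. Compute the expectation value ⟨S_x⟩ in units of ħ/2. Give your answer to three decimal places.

⟨σ_x⟩ = 2 Re(a* b)/(|a|²+|b|²) with a = 5, b = -1.
a* b = -5, so ⟨σ_x⟩ = -10/26.
⟨S_x⟩ = (ħ/2)·⟨σ_x⟩.

-0.385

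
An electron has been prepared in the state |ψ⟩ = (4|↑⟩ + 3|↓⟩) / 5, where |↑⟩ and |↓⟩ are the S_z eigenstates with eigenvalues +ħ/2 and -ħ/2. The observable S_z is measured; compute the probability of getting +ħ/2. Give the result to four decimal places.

The +ħ/2 outcome corresponds to |↑⟩. Its amplitude in |ψ⟩ is 4/5.
P = |4|² / 25 = 16/25.

0.6400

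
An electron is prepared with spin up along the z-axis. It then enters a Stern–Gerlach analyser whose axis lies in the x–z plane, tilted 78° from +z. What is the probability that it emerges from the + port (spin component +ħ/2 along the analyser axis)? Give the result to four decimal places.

For spin-½, the probability of finding spin-up along an axis at angle θ to the initial spin direction is cos²(θ/2); spin-down is sin²(θ/2).
θ = 78°, so P = cos²(39°) ≈ 0.6040.

0.6040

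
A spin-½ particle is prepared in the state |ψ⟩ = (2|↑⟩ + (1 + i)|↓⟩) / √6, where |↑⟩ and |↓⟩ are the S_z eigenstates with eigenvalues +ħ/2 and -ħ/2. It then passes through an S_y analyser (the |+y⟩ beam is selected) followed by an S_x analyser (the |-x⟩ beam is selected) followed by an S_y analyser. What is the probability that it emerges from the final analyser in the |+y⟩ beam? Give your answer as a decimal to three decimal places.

First analyser (S_y): P(|+y⟩) = |⟨+y|ψ⟩|² = 10/12.
After stage 1 the state is |+y⟩; P(|-x⟩) = |⟨-x|+y⟩|² = 1/2.
After stage 2 the state is |-x⟩; P(|+y⟩) = |⟨+y|-x⟩|² = 1/2.
Joint probability = 10/12 × 1/2 × 1/2 = 0.208.

0.208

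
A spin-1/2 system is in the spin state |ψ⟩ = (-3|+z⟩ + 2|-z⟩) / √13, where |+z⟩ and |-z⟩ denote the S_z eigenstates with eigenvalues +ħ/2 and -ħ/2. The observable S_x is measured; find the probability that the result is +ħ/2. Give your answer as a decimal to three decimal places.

|+x⟩ = (|+z⟩ + |-z⟩)/√2, so ⟨+x|ψ⟩ = (-1) / (√2·√13).
P = |-1|² / 26 = 1/26.

0.038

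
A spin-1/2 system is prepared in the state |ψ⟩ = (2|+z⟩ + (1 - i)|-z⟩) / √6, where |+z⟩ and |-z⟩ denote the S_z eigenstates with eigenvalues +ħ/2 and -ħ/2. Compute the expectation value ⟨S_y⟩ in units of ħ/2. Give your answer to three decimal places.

⟨σ_y⟩ = 2 Im(a* b)/(|a|²+|b|²) with a = 2, b = (1 - i).
a* b = (2 - 2i), so ⟨σ_y⟩ = -4/6.
⟨S_y⟩ = (ħ/2)·⟨σ_y⟩.

-0.667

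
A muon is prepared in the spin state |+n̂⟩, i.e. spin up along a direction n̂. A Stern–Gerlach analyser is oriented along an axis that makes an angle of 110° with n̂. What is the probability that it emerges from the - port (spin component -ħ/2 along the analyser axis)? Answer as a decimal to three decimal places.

For spin-½, the probability of finding spin-up along an axis at angle θ to the initial spin direction is cos²(θ/2); spin-down is sin²(θ/2).
θ = 110°, so P = sin²(55°) ≈ 0.671.

0.671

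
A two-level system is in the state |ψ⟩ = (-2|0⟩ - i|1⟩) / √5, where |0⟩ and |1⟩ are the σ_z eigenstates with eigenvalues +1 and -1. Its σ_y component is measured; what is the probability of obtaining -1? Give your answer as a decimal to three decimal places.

|-y⟩ = (|0⟩ - i|1⟩)/√2, so ⟨-y|ψ⟩ = (-1) / (√2·√5).
P = |-1|² / 10 = 1/10.

0.100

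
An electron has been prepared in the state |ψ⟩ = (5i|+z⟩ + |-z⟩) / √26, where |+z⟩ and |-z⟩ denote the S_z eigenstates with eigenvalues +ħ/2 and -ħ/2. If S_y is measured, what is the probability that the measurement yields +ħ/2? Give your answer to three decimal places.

0.308

|+y⟩ = (|+z⟩ + i|-z⟩)/√2, so ⟨+y|ψ⟩ = (4i) / (√2·√26).
P = |4i|² / 52 = 16/52.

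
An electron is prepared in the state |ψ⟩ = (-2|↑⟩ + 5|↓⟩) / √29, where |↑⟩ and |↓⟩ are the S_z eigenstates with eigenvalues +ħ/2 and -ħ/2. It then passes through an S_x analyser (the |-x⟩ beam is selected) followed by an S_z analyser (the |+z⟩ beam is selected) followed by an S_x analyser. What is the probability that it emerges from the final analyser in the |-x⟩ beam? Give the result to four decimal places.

0.2112

First analyser (S_x): P(|-x⟩) = |⟨-x|ψ⟩|² = 49/58.
After stage 1 the state is |-x⟩; P(|+z⟩) = |⟨+z|-x⟩|² = 1/2.
After stage 2 the state is |+z⟩; P(|-x⟩) = |⟨-x|+z⟩|² = 1/2.
Joint probability = 49/58 × 1/2 × 1/2 = 0.2112.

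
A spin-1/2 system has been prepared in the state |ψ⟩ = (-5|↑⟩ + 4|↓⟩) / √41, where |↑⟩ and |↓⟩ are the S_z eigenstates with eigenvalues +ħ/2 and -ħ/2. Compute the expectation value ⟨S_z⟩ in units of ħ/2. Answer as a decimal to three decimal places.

0.220

⟨σ_z⟩ = |a|² - |b|² divided by |a|²+|b|², with a, b the |↑⟩, |↓⟩ amplitudes.
= (25 - 16)/41 = 9/41.
⟨S_z⟩ = (ħ/2)·⟨σ_z⟩.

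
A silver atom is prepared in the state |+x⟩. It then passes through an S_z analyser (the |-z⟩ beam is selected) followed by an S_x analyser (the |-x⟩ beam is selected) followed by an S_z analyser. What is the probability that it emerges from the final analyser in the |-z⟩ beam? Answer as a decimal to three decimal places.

First analyser (S_z): from |+x⟩, P(|-z⟩) = 1/2.
After stage 1 the state is |-z⟩; P(|-x⟩) = |⟨-x|-z⟩|² = 1/2.
After stage 2 the state is |-x⟩; P(|-z⟩) = |⟨-z|-x⟩|² = 1/2.
Joint probability = 1/2 × 1/2 × 1/2 = 0.125.

0.125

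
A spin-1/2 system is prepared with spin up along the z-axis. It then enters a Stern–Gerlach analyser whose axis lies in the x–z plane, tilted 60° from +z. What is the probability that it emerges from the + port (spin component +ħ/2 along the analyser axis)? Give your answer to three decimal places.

For spin-½, the probability of finding spin-up along an axis at angle θ to the initial spin direction is cos²(θ/2); spin-down is sin²(θ/2).
θ = 60°, so P = cos²(30°) ≈ 0.750.

0.750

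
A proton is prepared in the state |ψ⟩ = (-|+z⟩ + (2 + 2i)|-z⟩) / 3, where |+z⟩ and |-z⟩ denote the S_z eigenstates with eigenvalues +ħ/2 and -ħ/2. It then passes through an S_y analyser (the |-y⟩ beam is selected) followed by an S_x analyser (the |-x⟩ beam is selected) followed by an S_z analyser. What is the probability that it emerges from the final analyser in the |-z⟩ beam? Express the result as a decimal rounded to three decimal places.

0.181

First analyser (S_y): P(|-y⟩) = |⟨-y|ψ⟩|² = 13/18.
After stage 1 the state is |-y⟩; P(|-x⟩) = |⟨-x|-y⟩|² = 1/2.
After stage 2 the state is |-x⟩; P(|-z⟩) = |⟨-z|-x⟩|² = 1/2.
Joint probability = 13/18 × 1/2 × 1/2 = 0.181.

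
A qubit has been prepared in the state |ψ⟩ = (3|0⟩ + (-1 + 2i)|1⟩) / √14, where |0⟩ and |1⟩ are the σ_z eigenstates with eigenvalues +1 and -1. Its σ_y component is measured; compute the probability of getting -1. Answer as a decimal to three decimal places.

0.071

|-y⟩ = (|0⟩ - i|1⟩)/√2, so ⟨-y|ψ⟩ = (1 - i) / (√2·√14).
P = |1 - i|² / 28 = 2/28.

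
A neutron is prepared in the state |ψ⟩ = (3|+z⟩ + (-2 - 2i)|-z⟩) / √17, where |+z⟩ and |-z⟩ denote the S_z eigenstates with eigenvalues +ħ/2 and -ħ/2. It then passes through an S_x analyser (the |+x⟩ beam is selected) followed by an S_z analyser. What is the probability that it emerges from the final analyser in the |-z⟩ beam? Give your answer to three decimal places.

0.074

First analyser (S_x): P(|+x⟩) = |⟨+x|ψ⟩|² = 5/34.
After stage 1 the state is |+x⟩; P(|-z⟩) = |⟨-z|+x⟩|² = 1/2.
Joint probability = 5/34 × 1/2 = 0.074.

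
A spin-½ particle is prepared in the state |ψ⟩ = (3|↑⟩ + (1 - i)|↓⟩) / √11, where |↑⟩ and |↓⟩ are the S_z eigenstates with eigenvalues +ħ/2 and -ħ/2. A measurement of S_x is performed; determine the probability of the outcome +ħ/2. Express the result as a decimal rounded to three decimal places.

|+x⟩ = (|↑⟩ + |↓⟩)/√2, so ⟨+x|ψ⟩ = (4 - i) / (√2·√11).
P = |4 - i|² / 22 = 17/22.

0.773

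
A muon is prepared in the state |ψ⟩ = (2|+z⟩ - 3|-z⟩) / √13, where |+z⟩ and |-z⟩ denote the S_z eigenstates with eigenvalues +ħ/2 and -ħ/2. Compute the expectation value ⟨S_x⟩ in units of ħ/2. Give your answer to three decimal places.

-0.923

⟨σ_x⟩ = 2 Re(a* b)/(|a|²+|b|²) with a = 2, b = -3.
a* b = -6, so ⟨σ_x⟩ = -12/13.
⟨S_x⟩ = (ħ/2)·⟨σ_x⟩.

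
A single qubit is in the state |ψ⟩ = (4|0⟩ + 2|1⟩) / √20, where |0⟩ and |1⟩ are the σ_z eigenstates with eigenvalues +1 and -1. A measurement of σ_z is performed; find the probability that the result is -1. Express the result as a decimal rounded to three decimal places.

0.200

The -1 outcome corresponds to |1⟩. Its amplitude in |ψ⟩ is 2/√20.
P = |2|² / 20 = 4/20.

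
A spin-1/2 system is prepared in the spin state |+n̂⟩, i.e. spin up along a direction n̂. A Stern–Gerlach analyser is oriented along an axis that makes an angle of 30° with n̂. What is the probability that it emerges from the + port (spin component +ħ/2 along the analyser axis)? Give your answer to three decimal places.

For spin-½, the probability of finding spin-up along an axis at angle θ to the initial spin direction is cos²(θ/2); spin-down is sin²(θ/2).
θ = 30°, so P = cos²(15°) ≈ 0.933.

0.933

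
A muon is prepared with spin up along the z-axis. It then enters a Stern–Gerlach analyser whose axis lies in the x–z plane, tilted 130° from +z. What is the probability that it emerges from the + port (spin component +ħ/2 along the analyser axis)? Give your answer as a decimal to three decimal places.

0.179

For spin-½, the probability of finding spin-up along an axis at angle θ to the initial spin direction is cos²(θ/2); spin-down is sin²(θ/2).
θ = 130°, so P = cos²(65°) ≈ 0.179.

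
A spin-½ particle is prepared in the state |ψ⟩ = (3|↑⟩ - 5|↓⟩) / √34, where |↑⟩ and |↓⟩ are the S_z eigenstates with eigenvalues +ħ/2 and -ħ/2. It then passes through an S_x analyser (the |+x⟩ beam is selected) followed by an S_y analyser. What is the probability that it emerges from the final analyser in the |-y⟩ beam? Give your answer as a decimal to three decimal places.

First analyser (S_x): P(|+x⟩) = |⟨+x|ψ⟩|² = 4/68.
After stage 1 the state is |+x⟩; P(|-y⟩) = |⟨-y|+x⟩|² = 1/2.
Joint probability = 4/68 × 1/2 = 0.029.

0.029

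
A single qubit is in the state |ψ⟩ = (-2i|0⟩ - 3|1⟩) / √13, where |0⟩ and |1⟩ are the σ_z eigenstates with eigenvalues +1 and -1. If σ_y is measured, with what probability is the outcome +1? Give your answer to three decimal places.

0.038

|+y⟩ = (|0⟩ + i|1⟩)/√2, so ⟨+y|ψ⟩ = (i) / (√2·√13).
P = |i|² / 26 = 1/26.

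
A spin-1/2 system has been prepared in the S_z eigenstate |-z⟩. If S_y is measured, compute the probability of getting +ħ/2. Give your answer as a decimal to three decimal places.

In the S_z basis, |-z⟩ = |-z⟩ and |+y⟩ = (|+z⟩ + i|-z⟩)/√2.
|⟨+y|-z⟩|² = 1/2.

0.500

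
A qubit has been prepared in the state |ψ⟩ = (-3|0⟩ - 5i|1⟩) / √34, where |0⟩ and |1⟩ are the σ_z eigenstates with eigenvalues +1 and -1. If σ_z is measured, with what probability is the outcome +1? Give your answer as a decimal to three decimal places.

0.265

The +1 outcome corresponds to |0⟩. Its amplitude in |ψ⟩ is -3/√34.
P = |-3|² / 34 = 9/34.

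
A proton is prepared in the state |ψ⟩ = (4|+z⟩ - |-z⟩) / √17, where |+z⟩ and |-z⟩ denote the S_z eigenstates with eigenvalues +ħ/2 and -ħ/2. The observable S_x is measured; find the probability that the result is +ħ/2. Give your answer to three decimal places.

0.265

|+x⟩ = (|+z⟩ + |-z⟩)/√2, so ⟨+x|ψ⟩ = (3) / (√2·√17).
P = |3|² / 34 = 9/34.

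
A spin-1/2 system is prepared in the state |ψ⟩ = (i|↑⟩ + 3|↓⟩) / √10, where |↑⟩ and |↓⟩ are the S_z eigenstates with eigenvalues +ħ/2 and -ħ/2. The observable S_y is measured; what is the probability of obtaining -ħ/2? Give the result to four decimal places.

|-y⟩ = (|↑⟩ - i|↓⟩)/√2, so ⟨-y|ψ⟩ = (4i) / (√2·√10).
P = |4i|² / 20 = 16/20.

0.8000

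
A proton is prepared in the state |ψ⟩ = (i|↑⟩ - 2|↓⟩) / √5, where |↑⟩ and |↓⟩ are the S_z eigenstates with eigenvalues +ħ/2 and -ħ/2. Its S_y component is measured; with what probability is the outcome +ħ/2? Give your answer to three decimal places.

0.900

|+y⟩ = (|↑⟩ + i|↓⟩)/√2, so ⟨+y|ψ⟩ = (3i) / (√2·√5).
P = |3i|² / 10 = 9/10.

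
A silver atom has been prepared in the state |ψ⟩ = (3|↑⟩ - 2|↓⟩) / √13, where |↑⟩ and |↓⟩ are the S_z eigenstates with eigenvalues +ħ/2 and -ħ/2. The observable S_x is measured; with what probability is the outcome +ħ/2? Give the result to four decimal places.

|+x⟩ = (|↑⟩ + |↓⟩)/√2, so ⟨+x|ψ⟩ = (1) / (√2·√13).
P = |1|² / 26 = 1/26.

0.0385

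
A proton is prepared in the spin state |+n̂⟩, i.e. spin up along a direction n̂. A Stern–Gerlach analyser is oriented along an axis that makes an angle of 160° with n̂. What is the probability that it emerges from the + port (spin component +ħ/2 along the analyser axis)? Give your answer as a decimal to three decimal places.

0.030

For spin-½, the probability of finding spin-up along an axis at angle θ to the initial spin direction is cos²(θ/2); spin-down is sin²(θ/2).
θ = 160°, so P = cos²(80°) ≈ 0.030.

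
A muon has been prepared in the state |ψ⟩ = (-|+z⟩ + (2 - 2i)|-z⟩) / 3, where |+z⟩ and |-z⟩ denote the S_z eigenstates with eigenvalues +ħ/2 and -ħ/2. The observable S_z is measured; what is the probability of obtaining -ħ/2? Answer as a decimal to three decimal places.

The -ħ/2 outcome corresponds to |-z⟩. Its amplitude in |ψ⟩ is (2 - 2i)/3.
P = |2 - 2i|² / 9 = 8/9.

0.889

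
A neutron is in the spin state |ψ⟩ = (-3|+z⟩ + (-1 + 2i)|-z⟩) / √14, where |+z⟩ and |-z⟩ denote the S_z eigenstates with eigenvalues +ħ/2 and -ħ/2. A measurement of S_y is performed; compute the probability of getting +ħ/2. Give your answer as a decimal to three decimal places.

0.071

|+y⟩ = (|+z⟩ + i|-z⟩)/√2, so ⟨+y|ψ⟩ = (-1 + i) / (√2·√14).
P = |-1 + i|² / 28 = 2/28.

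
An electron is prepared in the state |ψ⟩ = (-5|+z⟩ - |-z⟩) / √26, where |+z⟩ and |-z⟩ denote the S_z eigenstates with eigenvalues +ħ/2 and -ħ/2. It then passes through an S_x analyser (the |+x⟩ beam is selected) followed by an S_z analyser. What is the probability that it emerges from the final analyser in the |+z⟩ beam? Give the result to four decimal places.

First analyser (S_x): P(|+x⟩) = |⟨+x|ψ⟩|² = 36/52.
After stage 1 the state is |+x⟩; P(|+z⟩) = |⟨+z|+x⟩|² = 1/2.
Joint probability = 36/52 × 1/2 = 0.3462.

0.3462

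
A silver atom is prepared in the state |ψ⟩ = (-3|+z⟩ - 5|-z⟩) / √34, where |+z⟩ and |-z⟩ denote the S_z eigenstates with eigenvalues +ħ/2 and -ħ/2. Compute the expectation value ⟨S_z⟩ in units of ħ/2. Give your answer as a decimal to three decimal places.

⟨σ_z⟩ = |a|² - |b|² divided by |a|²+|b|², with a, b the |+z⟩, |-z⟩ amplitudes.
= (9 - 25)/34 = -16/34.
⟨S_z⟩ = (ħ/2)·⟨σ_z⟩.

-0.471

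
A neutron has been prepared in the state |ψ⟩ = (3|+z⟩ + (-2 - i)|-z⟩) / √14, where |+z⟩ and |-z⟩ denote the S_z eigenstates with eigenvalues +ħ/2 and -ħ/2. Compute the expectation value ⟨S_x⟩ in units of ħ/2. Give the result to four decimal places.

⟨σ_x⟩ = 2 Re(a* b)/(|a|²+|b|²) with a = 3, b = (-2 - i).
a* b = (-6 - 3i), so ⟨σ_x⟩ = -12/14.
⟨S_x⟩ = (ħ/2)·⟨σ_x⟩.

-0.8571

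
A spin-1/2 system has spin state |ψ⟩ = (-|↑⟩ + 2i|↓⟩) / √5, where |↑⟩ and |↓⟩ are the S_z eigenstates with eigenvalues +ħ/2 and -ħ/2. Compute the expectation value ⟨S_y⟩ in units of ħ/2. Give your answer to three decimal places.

⟨σ_y⟩ = 2 Im(a* b)/(|a|²+|b|²) with a = -1, b = 2i.
a* b = -2i, so ⟨σ_y⟩ = -4/5.
⟨S_y⟩ = (ħ/2)·⟨σ_y⟩.

-0.800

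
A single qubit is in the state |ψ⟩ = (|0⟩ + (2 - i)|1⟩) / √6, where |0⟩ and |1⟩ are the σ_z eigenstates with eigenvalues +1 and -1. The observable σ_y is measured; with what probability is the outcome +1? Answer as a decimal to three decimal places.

0.333

|+y⟩ = (|0⟩ + i|1⟩)/√2, so ⟨+y|ψ⟩ = (-2i) / (√2·√6).
P = |-2i|² / 12 = 4/12.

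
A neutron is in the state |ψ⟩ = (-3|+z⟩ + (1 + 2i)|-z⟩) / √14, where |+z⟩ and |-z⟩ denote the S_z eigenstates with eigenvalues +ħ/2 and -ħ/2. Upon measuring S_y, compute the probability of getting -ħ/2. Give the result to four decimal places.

0.9286

|-y⟩ = (|+z⟩ - i|-z⟩)/√2, so ⟨-y|ψ⟩ = (-5 + i) / (√2·√14).
P = |-5 + i|² / 28 = 26/28.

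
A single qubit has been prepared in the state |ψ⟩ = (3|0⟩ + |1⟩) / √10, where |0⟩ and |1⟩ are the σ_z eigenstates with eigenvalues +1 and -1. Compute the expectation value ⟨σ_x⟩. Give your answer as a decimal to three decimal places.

⟨σ_x⟩ = 2 Re(a* b)/(|a|²+|b|²) with a = 3, b = 1.
a* b = 3, so ⟨σ_x⟩ = 6/10.

0.600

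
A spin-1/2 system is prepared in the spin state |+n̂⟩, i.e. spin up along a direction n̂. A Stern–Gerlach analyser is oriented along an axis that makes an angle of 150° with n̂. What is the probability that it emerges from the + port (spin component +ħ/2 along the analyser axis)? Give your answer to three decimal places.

0.067

For spin-½, the probability of finding spin-up along an axis at angle θ to the initial spin direction is cos²(θ/2); spin-down is sin²(θ/2).
θ = 150°, so P = cos²(75°) ≈ 0.067.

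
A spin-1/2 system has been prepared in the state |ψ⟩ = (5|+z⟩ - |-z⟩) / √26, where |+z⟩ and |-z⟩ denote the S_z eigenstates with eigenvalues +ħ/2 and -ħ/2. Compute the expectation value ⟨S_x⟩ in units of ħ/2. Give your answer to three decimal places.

-0.385

⟨σ_x⟩ = 2 Re(a* b)/(|a|²+|b|²) with a = 5, b = -1.
a* b = -5, so ⟨σ_x⟩ = -10/26.
⟨S_x⟩ = (ħ/2)·⟨σ_x⟩.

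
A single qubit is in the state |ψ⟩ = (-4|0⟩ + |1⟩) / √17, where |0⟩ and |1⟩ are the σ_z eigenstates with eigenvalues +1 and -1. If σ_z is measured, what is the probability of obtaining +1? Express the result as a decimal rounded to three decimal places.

The +1 outcome corresponds to |0⟩. Its amplitude in |ψ⟩ is -4/√17.
P = |-4|² / 17 = 16/17.

0.941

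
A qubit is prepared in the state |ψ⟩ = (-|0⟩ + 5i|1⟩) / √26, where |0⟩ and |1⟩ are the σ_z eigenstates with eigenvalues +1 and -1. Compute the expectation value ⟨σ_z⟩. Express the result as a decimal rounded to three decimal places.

-0.923

⟨σ_z⟩ = |a|² - |b|² divided by |a|²+|b|², with a, b the |0⟩, |1⟩ amplitudes.
= (1 - 25)/26 = -24/26.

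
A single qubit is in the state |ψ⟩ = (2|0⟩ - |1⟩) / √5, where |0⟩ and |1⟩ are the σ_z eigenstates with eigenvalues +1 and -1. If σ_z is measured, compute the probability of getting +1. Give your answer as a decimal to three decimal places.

0.800

The +1 outcome corresponds to |0⟩. Its amplitude in |ψ⟩ is 2/√5.
P = |2|² / 5 = 4/5.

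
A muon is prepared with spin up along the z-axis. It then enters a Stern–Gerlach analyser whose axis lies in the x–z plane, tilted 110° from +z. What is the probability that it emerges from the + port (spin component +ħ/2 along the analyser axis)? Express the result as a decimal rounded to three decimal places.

For spin-½, the probability of finding spin-up along an axis at angle θ to the initial spin direction is cos²(θ/2); spin-down is sin²(θ/2).
θ = 110°, so P = cos²(55°) ≈ 0.329.

0.329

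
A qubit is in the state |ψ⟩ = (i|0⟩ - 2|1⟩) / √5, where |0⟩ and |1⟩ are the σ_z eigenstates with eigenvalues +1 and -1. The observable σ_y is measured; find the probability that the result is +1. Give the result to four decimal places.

|+y⟩ = (|0⟩ + i|1⟩)/√2, so ⟨+y|ψ⟩ = (3i) / (√2·√5).
P = |3i|² / 10 = 9/10.

0.9000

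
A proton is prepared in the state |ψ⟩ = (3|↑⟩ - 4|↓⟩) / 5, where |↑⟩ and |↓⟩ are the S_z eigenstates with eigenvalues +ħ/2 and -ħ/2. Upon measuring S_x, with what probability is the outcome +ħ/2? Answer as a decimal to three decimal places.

0.020

|+x⟩ = (|↑⟩ + |↓⟩)/√2, so ⟨+x|ψ⟩ = (-1) / (√2·5).
P = |-1|² / 50 = 1/50.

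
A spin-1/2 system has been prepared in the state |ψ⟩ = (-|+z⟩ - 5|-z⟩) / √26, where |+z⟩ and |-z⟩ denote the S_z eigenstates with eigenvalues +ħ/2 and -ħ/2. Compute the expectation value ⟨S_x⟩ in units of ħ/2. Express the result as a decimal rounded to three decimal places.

⟨σ_x⟩ = 2 Re(a* b)/(|a|²+|b|²) with a = -1, b = -5.
a* b = 5, so ⟨σ_x⟩ = 10/26.
⟨S_x⟩ = (ħ/2)·⟨σ_x⟩.

0.385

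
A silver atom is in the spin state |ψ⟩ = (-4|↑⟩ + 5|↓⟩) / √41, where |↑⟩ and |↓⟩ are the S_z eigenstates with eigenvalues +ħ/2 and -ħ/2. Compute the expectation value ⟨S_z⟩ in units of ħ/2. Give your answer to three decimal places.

⟨σ_z⟩ = |a|² - |b|² divided by |a|²+|b|², with a, b the |↑⟩, |↓⟩ amplitudes.
= (16 - 25)/41 = -9/41.
⟨S_z⟩ = (ħ/2)·⟨σ_z⟩.

-0.220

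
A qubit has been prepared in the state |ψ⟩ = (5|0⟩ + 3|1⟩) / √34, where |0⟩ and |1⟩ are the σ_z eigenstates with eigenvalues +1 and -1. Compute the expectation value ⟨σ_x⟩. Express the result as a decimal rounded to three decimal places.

0.882

⟨σ_x⟩ = 2 Re(a* b)/(|a|²+|b|²) with a = 5, b = 3.
a* b = 15, so ⟨σ_x⟩ = 30/34.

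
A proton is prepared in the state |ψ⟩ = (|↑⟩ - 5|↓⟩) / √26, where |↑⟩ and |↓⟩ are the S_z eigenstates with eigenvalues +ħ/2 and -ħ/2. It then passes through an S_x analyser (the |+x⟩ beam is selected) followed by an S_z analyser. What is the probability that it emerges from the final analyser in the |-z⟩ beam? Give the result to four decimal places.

First analyser (S_x): P(|+x⟩) = |⟨+x|ψ⟩|² = 16/52.
After stage 1 the state is |+x⟩; P(|-z⟩) = |⟨-z|+x⟩|² = 1/2.
Joint probability = 16/52 × 1/2 = 0.1538.

0.1538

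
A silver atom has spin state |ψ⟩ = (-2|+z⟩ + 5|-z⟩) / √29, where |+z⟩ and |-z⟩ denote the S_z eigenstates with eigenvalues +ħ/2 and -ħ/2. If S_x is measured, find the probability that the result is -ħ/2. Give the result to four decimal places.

|-x⟩ = (|+z⟩ - |-z⟩)/√2, so ⟨-x|ψ⟩ = (-7) / (√2·√29).
P = |-7|² / 58 = 49/58.

0.8448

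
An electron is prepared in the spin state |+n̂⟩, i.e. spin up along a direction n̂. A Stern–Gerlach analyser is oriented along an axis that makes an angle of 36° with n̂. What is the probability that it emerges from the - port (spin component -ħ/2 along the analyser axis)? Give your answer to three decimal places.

For spin-½, the probability of finding spin-up along an axis at angle θ to the initial spin direction is cos²(θ/2); spin-down is sin²(θ/2).
θ = 36°, so P = sin²(18°) ≈ 0.095.

0.095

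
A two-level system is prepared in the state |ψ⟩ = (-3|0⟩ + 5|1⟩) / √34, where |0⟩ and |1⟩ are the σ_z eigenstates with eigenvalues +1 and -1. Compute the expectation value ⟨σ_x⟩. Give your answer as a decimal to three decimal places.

-0.882

⟨σ_x⟩ = 2 Re(a* b)/(|a|²+|b|²) with a = -3, b = 5.
a* b = -15, so ⟨σ_x⟩ = -30/34.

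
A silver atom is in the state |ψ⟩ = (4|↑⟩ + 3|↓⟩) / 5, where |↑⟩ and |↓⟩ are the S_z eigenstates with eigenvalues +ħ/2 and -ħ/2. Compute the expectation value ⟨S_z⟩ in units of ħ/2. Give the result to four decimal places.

⟨σ_z⟩ = |a|² - |b|² divided by |a|²+|b|², with a, b the |↑⟩, |↓⟩ amplitudes.
= (16 - 9)/25 = 7/25.
⟨S_z⟩ = (ħ/2)·⟨σ_z⟩.

0.2800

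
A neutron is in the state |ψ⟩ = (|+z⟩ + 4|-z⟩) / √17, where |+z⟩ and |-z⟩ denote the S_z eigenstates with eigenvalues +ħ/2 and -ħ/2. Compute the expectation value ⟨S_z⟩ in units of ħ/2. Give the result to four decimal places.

-0.8824

⟨σ_z⟩ = |a|² - |b|² divided by |a|²+|b|², with a, b the |+z⟩, |-z⟩ amplitudes.
= (1 - 16)/17 = -15/17.
⟨S_z⟩ = (ħ/2)·⟨σ_z⟩.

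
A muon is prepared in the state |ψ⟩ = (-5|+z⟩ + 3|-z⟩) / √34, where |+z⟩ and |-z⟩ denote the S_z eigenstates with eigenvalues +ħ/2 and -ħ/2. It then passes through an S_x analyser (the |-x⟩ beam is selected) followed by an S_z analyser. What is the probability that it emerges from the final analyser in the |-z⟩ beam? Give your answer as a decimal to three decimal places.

First analyser (S_x): P(|-x⟩) = |⟨-x|ψ⟩|² = 64/68.
After stage 1 the state is |-x⟩; P(|-z⟩) = |⟨-z|-x⟩|² = 1/2.
Joint probability = 64/68 × 1/2 = 0.471.

0.471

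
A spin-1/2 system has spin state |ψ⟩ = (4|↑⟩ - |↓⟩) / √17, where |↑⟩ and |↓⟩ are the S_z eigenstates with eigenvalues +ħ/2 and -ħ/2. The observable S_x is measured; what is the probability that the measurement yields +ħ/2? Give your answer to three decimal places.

0.265

|+x⟩ = (|↑⟩ + |↓⟩)/√2, so ⟨+x|ψ⟩ = (3) / (√2·√17).
P = |3|² / 34 = 9/34.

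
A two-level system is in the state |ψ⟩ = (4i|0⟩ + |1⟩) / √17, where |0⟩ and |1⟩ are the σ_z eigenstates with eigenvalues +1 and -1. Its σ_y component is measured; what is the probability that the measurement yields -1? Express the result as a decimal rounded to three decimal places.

|-y⟩ = (|0⟩ - i|1⟩)/√2, so ⟨-y|ψ⟩ = (5i) / (√2·√17).
P = |5i|² / 34 = 25/34.

0.735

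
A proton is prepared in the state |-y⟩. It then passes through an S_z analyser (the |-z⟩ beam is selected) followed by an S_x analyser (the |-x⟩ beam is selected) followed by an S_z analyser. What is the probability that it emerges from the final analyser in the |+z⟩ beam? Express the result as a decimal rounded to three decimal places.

0.125

First analyser (S_z): from |-y⟩, P(|-z⟩) = 1/2.
After stage 1 the state is |-z⟩; P(|-x⟩) = |⟨-x|-z⟩|² = 1/2.
After stage 2 the state is |-x⟩; P(|+z⟩) = |⟨+z|-x⟩|² = 1/2.
Joint probability = 1/2 × 1/2 × 1/2 = 0.125.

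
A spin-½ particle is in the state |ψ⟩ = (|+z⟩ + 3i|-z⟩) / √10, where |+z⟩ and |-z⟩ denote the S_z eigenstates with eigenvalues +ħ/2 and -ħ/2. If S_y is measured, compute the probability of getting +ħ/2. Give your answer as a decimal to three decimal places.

0.800

|+y⟩ = (|+z⟩ + i|-z⟩)/√2, so ⟨+y|ψ⟩ = (4) / (√2·√10).
P = |4|² / 20 = 16/20.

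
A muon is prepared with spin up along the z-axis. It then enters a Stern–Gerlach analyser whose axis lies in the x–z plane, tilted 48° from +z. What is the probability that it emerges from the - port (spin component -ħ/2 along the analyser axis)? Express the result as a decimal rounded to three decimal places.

For spin-½, the probability of finding spin-up along an axis at angle θ to the initial spin direction is cos²(θ/2); spin-down is sin²(θ/2).
θ = 48°, so P = sin²(24°) ≈ 0.165.

0.165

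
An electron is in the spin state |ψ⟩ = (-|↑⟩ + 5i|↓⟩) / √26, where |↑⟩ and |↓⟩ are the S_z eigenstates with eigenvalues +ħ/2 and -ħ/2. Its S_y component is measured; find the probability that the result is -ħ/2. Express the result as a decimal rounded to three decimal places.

0.692

|-y⟩ = (|↑⟩ - i|↓⟩)/√2, so ⟨-y|ψ⟩ = (-6) / (√2·√26).
P = |-6|² / 52 = 36/52.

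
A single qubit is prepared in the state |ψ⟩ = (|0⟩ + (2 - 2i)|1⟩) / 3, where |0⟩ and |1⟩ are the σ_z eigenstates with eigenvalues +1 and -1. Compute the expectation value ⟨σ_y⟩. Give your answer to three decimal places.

⟨σ_y⟩ = 2 Im(a* b)/(|a|²+|b|²) with a = 1, b = (2 - 2i).
a* b = (2 - 2i), so ⟨σ_y⟩ = -4/9.

-0.444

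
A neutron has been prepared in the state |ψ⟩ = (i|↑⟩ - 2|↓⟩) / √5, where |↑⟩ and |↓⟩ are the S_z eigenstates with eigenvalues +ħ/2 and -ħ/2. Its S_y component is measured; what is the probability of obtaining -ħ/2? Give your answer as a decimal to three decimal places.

|-y⟩ = (|↑⟩ - i|↓⟩)/√2, so ⟨-y|ψ⟩ = (-i) / (√2·√5).
P = |-i|² / 10 = 1/10.

0.100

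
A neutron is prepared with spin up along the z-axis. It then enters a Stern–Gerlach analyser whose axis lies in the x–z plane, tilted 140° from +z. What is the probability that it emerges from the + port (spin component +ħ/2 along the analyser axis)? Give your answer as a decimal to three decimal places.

0.117

For spin-½, the probability of finding spin-up along an axis at angle θ to the initial spin direction is cos²(θ/2); spin-down is sin²(θ/2).
θ = 140°, so P = cos²(70°) ≈ 0.117.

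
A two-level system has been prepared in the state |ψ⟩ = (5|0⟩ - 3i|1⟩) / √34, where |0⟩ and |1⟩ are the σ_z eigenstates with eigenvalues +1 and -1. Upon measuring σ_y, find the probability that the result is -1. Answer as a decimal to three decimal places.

0.941

|-y⟩ = (|0⟩ - i|1⟩)/√2, so ⟨-y|ψ⟩ = (8) / (√2·√34).
P = |8|² / 68 = 64/68.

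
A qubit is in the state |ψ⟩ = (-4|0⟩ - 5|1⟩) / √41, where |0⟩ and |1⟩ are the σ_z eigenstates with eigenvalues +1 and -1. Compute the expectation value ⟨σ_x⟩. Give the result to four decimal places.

⟨σ_x⟩ = 2 Re(a* b)/(|a|²+|b|²) with a = -4, b = -5.
a* b = 20, so ⟨σ_x⟩ = 40/41.

0.9756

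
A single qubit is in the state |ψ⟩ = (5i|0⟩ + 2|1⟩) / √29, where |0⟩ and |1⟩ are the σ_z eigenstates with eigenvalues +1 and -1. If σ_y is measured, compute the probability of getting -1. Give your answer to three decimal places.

|-y⟩ = (|0⟩ - i|1⟩)/√2, so ⟨-y|ψ⟩ = (7i) / (√2·√29).
P = |7i|² / 58 = 49/58.

0.845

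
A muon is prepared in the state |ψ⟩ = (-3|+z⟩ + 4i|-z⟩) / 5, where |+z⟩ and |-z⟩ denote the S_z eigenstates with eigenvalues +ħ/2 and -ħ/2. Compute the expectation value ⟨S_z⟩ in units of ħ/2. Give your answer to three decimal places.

⟨σ_z⟩ = |a|² - |b|² divided by |a|²+|b|², with a, b the |+z⟩, |-z⟩ amplitudes.
= (9 - 16)/25 = -7/25.
⟨S_z⟩ = (ħ/2)·⟨σ_z⟩.

-0.280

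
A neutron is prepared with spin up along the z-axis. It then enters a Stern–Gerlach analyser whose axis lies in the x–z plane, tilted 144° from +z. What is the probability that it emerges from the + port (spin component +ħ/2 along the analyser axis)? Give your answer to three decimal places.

0.095

For spin-½, the probability of finding spin-up along an axis at angle θ to the initial spin direction is cos²(θ/2); spin-down is sin²(θ/2).
θ = 144°, so P = cos²(72°) ≈ 0.095.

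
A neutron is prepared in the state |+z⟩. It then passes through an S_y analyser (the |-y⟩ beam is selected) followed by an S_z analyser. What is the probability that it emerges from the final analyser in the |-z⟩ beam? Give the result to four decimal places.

First analyser (S_y): from |+z⟩, P(|-y⟩) = 1/2.
After stage 1 the state is |-y⟩; P(|-z⟩) = |⟨-z|-y⟩|² = 1/2.
Joint probability = 1/2 × 1/2 = 0.2500.

0.2500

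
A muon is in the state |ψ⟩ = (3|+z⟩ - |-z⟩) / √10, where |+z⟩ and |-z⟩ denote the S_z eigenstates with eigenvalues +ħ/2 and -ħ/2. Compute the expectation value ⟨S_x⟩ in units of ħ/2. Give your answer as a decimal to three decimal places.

-0.600

⟨σ_x⟩ = 2 Re(a* b)/(|a|²+|b|²) with a = 3, b = -1.
a* b = -3, so ⟨σ_x⟩ = -6/10.
⟨S_x⟩ = (ħ/2)·⟨σ_x⟩.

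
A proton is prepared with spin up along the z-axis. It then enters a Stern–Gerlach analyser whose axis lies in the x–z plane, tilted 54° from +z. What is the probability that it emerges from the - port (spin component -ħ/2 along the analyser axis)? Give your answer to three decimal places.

0.206

For spin-½, the probability of finding spin-up along an axis at angle θ to the initial spin direction is cos²(θ/2); spin-down is sin²(θ/2).
θ = 54°, so P = sin²(27°) ≈ 0.206.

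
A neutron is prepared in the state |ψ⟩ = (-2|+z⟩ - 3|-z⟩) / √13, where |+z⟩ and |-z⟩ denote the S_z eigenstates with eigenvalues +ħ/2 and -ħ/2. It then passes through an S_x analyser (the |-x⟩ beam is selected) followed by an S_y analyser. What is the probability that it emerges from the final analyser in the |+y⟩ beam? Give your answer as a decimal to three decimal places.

First analyser (S_x): P(|-x⟩) = |⟨-x|ψ⟩|² = 1/26.
After stage 1 the state is |-x⟩; P(|+y⟩) = |⟨+y|-x⟩|² = 1/2.
Joint probability = 1/26 × 1/2 = 0.019.

0.019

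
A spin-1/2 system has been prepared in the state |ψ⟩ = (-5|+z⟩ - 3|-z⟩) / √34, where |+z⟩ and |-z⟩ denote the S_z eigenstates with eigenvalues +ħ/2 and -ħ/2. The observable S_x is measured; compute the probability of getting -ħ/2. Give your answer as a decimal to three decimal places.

|-x⟩ = (|+z⟩ - |-z⟩)/√2, so ⟨-x|ψ⟩ = (-2) / (√2·√34).
P = |-2|² / 68 = 4/68.

0.059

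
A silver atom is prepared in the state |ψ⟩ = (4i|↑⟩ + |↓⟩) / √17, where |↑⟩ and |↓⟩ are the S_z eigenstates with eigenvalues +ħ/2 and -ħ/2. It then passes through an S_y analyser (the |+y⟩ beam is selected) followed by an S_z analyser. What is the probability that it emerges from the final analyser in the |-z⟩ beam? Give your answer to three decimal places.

0.132

First analyser (S_y): P(|+y⟩) = |⟨+y|ψ⟩|² = 9/34.
After stage 1 the state is |+y⟩; P(|-z⟩) = |⟨-z|+y⟩|² = 1/2.
Joint probability = 9/34 × 1/2 = 0.132.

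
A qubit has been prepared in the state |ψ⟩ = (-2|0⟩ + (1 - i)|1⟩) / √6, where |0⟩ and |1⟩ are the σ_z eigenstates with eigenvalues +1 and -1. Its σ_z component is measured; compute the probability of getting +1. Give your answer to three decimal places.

0.667

The +1 outcome corresponds to |0⟩. Its amplitude in |ψ⟩ is -2/√6.
P = |-2|² / 6 = 4/6.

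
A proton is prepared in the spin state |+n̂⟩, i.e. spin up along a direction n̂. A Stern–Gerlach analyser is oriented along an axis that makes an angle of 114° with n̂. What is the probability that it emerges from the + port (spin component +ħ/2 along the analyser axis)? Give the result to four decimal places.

0.2966

For spin-½, the probability of finding spin-up along an axis at angle θ to the initial spin direction is cos²(θ/2); spin-down is sin²(θ/2).
θ = 114°, so P = cos²(57°) ≈ 0.2966.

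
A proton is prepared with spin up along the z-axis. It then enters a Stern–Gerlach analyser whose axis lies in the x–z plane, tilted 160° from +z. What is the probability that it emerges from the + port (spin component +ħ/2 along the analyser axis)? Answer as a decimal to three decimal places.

For spin-½, the probability of finding spin-up along an axis at angle θ to the initial spin direction is cos²(θ/2); spin-down is sin²(θ/2).
θ = 160°, so P = cos²(80°) ≈ 0.030.

0.030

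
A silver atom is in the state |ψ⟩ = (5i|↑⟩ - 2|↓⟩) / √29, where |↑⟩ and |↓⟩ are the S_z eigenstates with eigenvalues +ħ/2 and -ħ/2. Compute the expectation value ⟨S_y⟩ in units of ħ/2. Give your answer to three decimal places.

0.690

⟨σ_y⟩ = 2 Im(a* b)/(|a|²+|b|²) with a = 5i, b = -2.
a* b = 10i, so ⟨σ_y⟩ = 20/29.
⟨S_y⟩ = (ħ/2)·⟨σ_y⟩.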